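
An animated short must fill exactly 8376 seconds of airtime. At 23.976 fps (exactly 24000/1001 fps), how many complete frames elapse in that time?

Frames = 8376 × 24000/1001 = 201024000/1001 ≈ 200823.1768.
Complete frames: 200823.

200823 frames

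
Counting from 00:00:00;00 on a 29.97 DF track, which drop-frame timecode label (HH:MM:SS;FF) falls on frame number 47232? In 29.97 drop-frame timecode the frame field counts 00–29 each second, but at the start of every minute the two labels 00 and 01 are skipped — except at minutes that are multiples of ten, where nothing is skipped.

00:26:16;00

Ten DF minutes hold 17982 frames, so frame 47232 lies in block 2 (frames 35964–53945) with 11268 frames into that block.
The block's first minute is 1800 frames and the rest 1798 each; 11268 frames reaches minute 6, so 2 × 18 + 6 × 2 = 48 labels have been skipped so far.
Adding those back, label number 47232 + 48 = 47280 at 30 labels/s is 1576 s + 0 f = 0 h 26 min 16 s frame 0, i.e. 00:26:16;00.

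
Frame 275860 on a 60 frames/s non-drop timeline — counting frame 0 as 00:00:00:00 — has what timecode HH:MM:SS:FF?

275860 ÷ 60 = 4597 full seconds, remainder 40 frames.
4597 s = 1 h 16 min 37 s.
Timecode: 01:16:37:40.

01:16:37:40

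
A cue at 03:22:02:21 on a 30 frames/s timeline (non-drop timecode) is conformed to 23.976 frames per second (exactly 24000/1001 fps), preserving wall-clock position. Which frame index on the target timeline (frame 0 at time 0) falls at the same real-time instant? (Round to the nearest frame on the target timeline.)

Source frame index: (3×3600 + 22×60 + 2) × 30 + 21 = 363681.
Real time: 363681 / (30) = 121227/10 s.
Target frame: (121227/10) × (24000/1001) = 290944800/1001 ≈ 290654.146 → 290654.

frame 290654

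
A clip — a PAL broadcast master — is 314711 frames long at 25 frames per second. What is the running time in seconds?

Running time = 314711 / (25) = 12588.44 s.

12588.44 seconds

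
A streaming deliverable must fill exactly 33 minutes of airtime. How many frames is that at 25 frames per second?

33 min = 1980 s.
Frames = 1980 × 25 = 49500.

49500 frames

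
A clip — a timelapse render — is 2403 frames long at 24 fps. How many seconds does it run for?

Running time = 2403 / (24) = 100.125 s.

100.125 seconds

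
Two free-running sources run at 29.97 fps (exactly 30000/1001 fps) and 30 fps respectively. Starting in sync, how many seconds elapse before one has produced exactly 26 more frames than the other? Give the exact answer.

13013/15 seconds

The gap grows by |30 − 30000/1001| = 30/1001 frames per second.
Time for a 26-frame gap: 26 ÷ (30/1001) = 13013/15 s.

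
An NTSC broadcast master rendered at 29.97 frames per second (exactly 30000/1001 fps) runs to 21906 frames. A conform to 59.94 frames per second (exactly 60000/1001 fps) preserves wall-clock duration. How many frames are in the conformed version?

43812 frames

Target frames = source frames × (target rate / source rate) = 21906 × (60000/1001)/(30000/1001) = 21906 × 2 = 43812.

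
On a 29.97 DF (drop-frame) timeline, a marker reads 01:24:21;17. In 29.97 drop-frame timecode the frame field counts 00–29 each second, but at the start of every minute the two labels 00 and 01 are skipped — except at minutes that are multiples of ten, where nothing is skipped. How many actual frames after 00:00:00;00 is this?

151695

As if non-drop at 30 labels/s: (1 × 3600 + 24 × 60 + 21) × 30 + 17 = 151847.
Minute boundaries passed: 84; those not divisible by 10: 84 − 8 = 76; dropped labels = 2 × 76 = 152.
Actual frame index = 151847 − 152 = 151695.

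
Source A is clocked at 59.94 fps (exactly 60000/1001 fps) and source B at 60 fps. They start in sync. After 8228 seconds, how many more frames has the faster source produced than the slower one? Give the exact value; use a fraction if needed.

44880/91 frames

A emits 60000/1001 × 8228 = 44880000/91 frames; B emits 60 × 8228 = 493680.
Difference = 44880/91 frames (≈ 493.1868); B is ahead of A.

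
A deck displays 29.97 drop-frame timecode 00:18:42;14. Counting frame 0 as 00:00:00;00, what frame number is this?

33640

As if non-drop at 30 labels/s: (0 × 3600 + 18 × 60 + 42) × 30 + 14 = 33674.
Minute boundaries passed: 18; those not divisible by 10: 18 − 1 = 17; dropped labels = 2 × 17 = 34.
Actual frame index = 33674 − 34 = 33640.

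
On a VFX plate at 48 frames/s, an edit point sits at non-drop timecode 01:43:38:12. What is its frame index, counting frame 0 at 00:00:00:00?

298476

Total seconds to the label: (1 × 3600 + 43 × 60 + 38) = 6218.
Frame index = 6218 × 48 + 12 = 298476.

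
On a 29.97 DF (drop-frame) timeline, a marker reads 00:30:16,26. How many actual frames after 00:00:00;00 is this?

54452

Complete 10-minute blocks: 3, each 17982 frames → 53946.
Remaining 0 whole minutes in the current block: 0 frames.
Within the current minute: 16 × 30 + 26 = 506. Total = 53946 + 0 + 506 = 54452.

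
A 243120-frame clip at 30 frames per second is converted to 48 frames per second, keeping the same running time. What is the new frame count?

388992 frames

Target frames = source frames × (target rate / source rate) = 243120 × (48)/(30) = 243120 × 8/5 = 388992.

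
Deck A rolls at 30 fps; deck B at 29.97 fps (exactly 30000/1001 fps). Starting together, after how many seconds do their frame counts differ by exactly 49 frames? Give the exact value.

The gap grows by |30000/1001 − 30| = 30/1001 frames per second.
Time for a 49-frame gap: 49 ÷ (30/1001) = 49049/30 s.

49049/30 seconds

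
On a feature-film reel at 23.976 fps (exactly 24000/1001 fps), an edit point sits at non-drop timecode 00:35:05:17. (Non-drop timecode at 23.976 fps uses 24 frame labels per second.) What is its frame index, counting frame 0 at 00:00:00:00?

Total seconds to the label: (0 × 3600 + 35 × 60 + 5) = 2105.
Frame index = 2105 × 24 + 17 = 50537.

frame 50537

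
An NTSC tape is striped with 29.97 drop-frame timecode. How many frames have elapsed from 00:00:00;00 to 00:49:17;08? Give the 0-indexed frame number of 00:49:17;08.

88628

Complete 10-minute blocks: 4, each 17982 frames → 71928.
Remaining 9 whole minutes in the current block: 1800 + 8 × 1798 = 16184 frames.
Within the current minute: 17 × 30 + 8 − 2 = 516 (labels ;00/;01 skipped at this minute). Total = 71928 + 16184 + 516 = 88628.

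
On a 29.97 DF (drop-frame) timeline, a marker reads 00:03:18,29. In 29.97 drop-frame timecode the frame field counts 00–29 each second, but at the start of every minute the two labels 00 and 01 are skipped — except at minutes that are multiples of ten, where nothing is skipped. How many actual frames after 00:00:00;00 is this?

5963

Complete 10-minute blocks: 0, each 17982 frames → 0.
Remaining 3 whole minutes in the current block: 1800 + 2 × 1798 = 5396 frames.
Within the current minute: 18 × 30 + 29 − 2 = 567 (labels ;00/;01 skipped at this minute). Total = 0 + 5396 + 567 = 5963.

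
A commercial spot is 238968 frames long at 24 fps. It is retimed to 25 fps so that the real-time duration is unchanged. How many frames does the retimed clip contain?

Target frames = source frames × (target rate / source rate) = 238968 × (25)/(24) = 238968 × 25/24 = 248925.

248925 frames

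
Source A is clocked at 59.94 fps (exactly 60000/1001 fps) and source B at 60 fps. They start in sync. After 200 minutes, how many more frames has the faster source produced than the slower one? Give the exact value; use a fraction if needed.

200 min = 12000 s.
A emits 60000/1001 × 12000 = 720000000/1001 frames; B emits 60 × 12000 = 720000.
Difference = 720000/1001 frames (≈ 719.2807); B is ahead of A.

720000/1001 frames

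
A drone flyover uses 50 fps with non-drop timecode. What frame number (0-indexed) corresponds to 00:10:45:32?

Total seconds to the label: (0 × 3600 + 10 × 60 + 45) = 645.
Frame index = 645 × 50 + 32 = 32282.

frame 32282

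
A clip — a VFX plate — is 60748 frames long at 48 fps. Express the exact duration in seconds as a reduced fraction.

15187/12 seconds

Running time = 60748 ÷ (48) = 60748 × 1/48 = 15187/12 s.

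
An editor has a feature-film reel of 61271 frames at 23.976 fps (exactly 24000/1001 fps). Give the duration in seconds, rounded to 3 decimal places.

Running time = 61271 × 1001/24000 = 61332271/24000 s ≈ 2555.511 s.

2555.511 seconds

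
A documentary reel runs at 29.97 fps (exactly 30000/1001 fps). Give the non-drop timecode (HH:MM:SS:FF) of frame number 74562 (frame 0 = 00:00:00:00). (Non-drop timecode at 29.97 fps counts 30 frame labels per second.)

00:41:25:12

74562 ÷ 30 = 2485 full seconds, remainder 12 frames.
2485 s = 0 h 41 min 25 s.
Timecode: 00:41:25:12.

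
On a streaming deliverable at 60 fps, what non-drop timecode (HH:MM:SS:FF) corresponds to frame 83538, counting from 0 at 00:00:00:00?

83538 ÷ 60 = 1392 full seconds, remainder 18 frames.
1392 s = 0 h 23 min 12 s.
Timecode: 00:23:12:18.

00:23:12:18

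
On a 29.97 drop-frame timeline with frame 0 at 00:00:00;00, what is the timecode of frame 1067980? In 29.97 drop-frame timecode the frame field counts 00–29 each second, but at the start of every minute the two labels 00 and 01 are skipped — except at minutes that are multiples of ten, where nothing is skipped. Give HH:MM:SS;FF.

Ten DF minutes hold 17982 frames, so frame 1067980 lies in block 59 (frames 1060938–1078919) with 7042 frames into that block.
The block's first minute is 1800 frames and the rest 1798 each; 7042 frames reaches minute 3, so 59 × 18 + 3 × 2 = 1068 labels have been skipped so far.
Adding those back, label number 1067980 + 1068 = 1069048 at 30 labels/s is 35634 s + 28 f = 9 h 53 min 54 s frame 28, i.e. 09:53:54;28.

09:53:54;28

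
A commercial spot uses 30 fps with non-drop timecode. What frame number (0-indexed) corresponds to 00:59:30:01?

Total seconds to the label: (0 × 3600 + 59 × 60 + 30) = 3570.
Frame index = 3570 × 30 + 1 = 107101.

frame 107101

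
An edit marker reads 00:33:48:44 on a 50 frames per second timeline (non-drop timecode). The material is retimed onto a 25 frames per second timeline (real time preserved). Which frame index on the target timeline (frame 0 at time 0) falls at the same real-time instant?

frame 50722

Source frame index: (0×3600 + 33×60 + 48) × 50 + 44 = 101444.
Real time: 101444 / (50) = 50722/25 s.
Target frame: (50722/25) × (25) = 50722.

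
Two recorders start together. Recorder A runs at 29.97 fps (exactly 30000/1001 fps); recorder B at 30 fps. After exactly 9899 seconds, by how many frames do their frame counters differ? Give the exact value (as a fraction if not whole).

A emits 30000/1001 × 9899 = 296970000/1001 frames; B emits 30 × 9899 = 296970.
Difference = 296970/1001 frames (≈ 296.6733); B is ahead of A.

296970/1001 frames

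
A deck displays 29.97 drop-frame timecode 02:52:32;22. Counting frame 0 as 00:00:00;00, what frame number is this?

310272

As if non-drop at 30 labels/s: (2 × 3600 + 52 × 60 + 32) × 30 + 22 = 310582.
Minute boundaries passed: 172; those not divisible by 10: 172 − 17 = 155; dropped labels = 2 × 155 = 310.
Actual frame index = 310582 − 310 = 310272.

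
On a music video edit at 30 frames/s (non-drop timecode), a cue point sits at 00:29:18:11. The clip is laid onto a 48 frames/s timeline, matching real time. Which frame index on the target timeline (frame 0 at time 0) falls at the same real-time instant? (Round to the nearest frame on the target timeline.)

Source frame index: (0×3600 + 29×60 + 18) × 30 + 11 = 52751.
Real time: 52751 / (30) = 52751/30 s.
Target frame: (52751/30) × (48) = 422008/5 ≈ 84401.600 → 84402.

frame 84402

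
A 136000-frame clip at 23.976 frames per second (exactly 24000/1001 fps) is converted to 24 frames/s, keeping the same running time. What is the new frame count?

Target frames = source frames × (target rate / source rate) = 136000 × (24)/(24000/1001) = 136000 × 1001/1000 = 136136.

136136 frames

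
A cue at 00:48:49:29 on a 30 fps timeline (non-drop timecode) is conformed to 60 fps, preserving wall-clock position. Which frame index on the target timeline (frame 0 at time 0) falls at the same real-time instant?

frame 175798

Source frame index: (0×3600 + 48×60 + 49) × 30 + 29 = 87899.
Real time: 87899 / (30) = 87899/30 s.
Target frame: (87899/30) × (60) = 175798.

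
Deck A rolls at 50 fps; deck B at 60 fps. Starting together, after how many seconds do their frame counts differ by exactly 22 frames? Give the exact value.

2.2 seconds

The gap grows by |60 − 50| = 10 frames per second.
Time for a 22-frame gap: 22 ÷ (10) = 2.2 s.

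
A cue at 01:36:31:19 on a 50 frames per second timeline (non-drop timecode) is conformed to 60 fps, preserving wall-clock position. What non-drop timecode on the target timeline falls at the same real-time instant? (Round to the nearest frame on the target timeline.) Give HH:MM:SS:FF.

Source frame index: (1×3600 + 36×60 + 31) × 50 + 19 = 289569.
Real time: 289569 / (50) = 289569/50 s.
Target frame: (289569/50) × (60) = 1737414/5 ≈ 347482.800 → 347483.
At 60 labels/s: frame 347483 → 01:36:31:23.

01:36:31:23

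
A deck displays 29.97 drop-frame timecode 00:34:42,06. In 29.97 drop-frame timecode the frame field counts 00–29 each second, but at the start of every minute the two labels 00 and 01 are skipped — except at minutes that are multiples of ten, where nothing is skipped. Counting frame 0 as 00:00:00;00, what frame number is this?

As if non-drop at 30 labels/s: (0 × 3600 + 34 × 60 + 42) × 30 + 6 = 62466.
Minute boundaries passed: 34; those not divisible by 10: 34 − 3 = 31; dropped labels = 2 × 31 = 62.
Actual frame index = 62466 − 62 = 62404.

62404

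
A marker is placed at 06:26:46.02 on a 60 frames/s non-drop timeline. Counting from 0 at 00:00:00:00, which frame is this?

Total seconds to the label: (6 × 3600 + 26 × 60 + 46) = 23206.
Frame index = 23206 × 60 + 2 = 1392362.

frame 1392362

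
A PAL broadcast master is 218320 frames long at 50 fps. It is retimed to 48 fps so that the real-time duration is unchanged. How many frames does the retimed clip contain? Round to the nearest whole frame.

Frames at target rate = 218320 × (48) / (50) = 1047936/5 ≈ 209587.200.
Nearest whole frame: 209587.

209587 frames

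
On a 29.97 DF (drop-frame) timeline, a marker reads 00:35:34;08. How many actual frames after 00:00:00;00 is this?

63964

As if non-drop at 30 labels/s: (0 × 3600 + 35 × 60 + 34) × 30 + 8 = 64028.
Minute boundaries passed: 35; those not divisible by 10: 35 − 3 = 32; dropped labels = 2 × 32 = 64.
Actual frame index = 64028 − 64 = 63964.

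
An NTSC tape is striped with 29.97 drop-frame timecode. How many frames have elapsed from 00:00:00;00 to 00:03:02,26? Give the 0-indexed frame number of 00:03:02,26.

5480

Complete 10-minute blocks: 0, each 17982 frames → 0.
Remaining 3 whole minutes in the current block: 1800 + 2 × 1798 = 5396 frames.
Within the current minute: 2 × 30 + 26 − 2 = 84 (labels ;00/;01 skipped at this minute). Total = 0 + 5396 + 84 = 5480.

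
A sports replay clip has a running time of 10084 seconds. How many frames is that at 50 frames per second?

Frames = 10084 × 50 = 504200.

504200 frames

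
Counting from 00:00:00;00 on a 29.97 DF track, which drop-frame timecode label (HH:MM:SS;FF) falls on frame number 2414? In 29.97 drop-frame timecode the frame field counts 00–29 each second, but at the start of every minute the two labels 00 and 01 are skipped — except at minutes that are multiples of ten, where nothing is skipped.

Each 10-minute DF block holds 10 × 60 × 30 − 9 × 2 = 17982 frames. 2414 ÷ 17982 → 0 full blocks, remainder 2414.
Within the partial block the first minute is 1800 frames and each further minute 1798, so 1 further minute boundary passed. Total skipped labels = 18 × 0 + 2 × 1 = 2.
Non-drop label index = 2414 + 2 = 2416; at 30 labels/s that is 00:01:20:16, i.e. DF 00:01:20;16.

00:01:20;16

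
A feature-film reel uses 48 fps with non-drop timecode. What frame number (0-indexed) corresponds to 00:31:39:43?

Total seconds to the label: (0 × 3600 + 31 × 60 + 39) = 1899.
Frame index = 1899 × 48 + 43 = 91195.

91195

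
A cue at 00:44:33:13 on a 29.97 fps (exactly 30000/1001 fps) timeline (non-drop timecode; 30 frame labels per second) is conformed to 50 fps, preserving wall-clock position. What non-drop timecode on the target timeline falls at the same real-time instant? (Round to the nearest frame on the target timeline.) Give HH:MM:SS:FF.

Source frame index: (0×3600 + 44×60 + 33) × 30 + 13 = 80203.
Real time: 80203 / (30000/1001) = 80283203/30000 s.
Target frame: (80283203/30000) × (50) = 80283203/600 ≈ 133805.338 → 133805.
At 50 labels/s: frame 133805 → 00:44:36:05.

00:44:36:05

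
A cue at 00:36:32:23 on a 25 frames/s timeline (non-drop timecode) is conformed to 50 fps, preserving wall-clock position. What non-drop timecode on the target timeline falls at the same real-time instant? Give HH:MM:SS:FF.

Source frame index: (0×3600 + 36×60 + 32) × 25 + 23 = 54823.
Real time: 54823 / (25) = 54823/25 s.
Target frame: (54823/25) × (50) = 109646.
At 50 labels/s: frame 109646 → 00:36:32:46.

00:36:32:46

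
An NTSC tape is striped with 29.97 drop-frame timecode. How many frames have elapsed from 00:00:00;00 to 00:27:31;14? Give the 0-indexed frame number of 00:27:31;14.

Complete 10-minute blocks: 2, each 17982 frames → 35964.
Remaining 7 whole minutes in the current block: 1800 + 6 × 1798 = 12588 frames.
Within the current minute: 31 × 30 + 14 − 2 = 942 (labels ;00/;01 skipped at this minute). Total = 35964 + 12588 + 942 = 49494.

49494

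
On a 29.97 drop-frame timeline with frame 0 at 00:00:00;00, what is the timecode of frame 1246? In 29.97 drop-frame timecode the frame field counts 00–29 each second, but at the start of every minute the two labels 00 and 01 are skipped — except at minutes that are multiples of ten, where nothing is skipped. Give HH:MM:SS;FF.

Ten DF minutes hold 17982 frames, so frame 1246 lies in block 0 (frames 0–17981) with 1246 frames into that block.
The block's first minute is 1800 frames and the rest 1798 each; 1246 frames reaches minute 0, so 0 × 18 + 0 × 2 = 0 labels have been skipped so far.
Adding those back, label number 1246 + 0 = 1246 at 30 labels/s is 41 s + 16 f = 0 h 0 min 41 s frame 16, i.e. 00:00:41;16.

00:00:41;16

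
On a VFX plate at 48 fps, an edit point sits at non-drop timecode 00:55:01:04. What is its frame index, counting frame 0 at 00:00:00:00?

158452

Total seconds to the label: (0 × 3600 + 55 × 60 + 1) = 3301.
Frame index = 3301 × 48 + 4 = 158452.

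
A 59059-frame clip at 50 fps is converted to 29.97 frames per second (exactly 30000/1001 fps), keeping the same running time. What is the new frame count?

Target frames = source frames × (target rate / source rate) = 59059 × (30000/1001)/(50) = 59059 × 600/1001 = 35400.

35400 frames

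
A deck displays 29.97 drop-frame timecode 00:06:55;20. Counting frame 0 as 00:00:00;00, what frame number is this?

12458

As if non-drop at 30 labels/s: (0 × 3600 + 6 × 60 + 55) × 30 + 20 = 12470.
Minute boundaries passed: 6; those not divisible by 10: 6 − 0 = 6; dropped labels = 2 × 6 = 12.
Actual frame index = 12470 − 12 = 12458.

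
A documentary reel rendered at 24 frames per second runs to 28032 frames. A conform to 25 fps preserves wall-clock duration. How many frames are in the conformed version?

29200 frames

Target frames = source frames × (target rate / source rate) = 28032 × (25)/(24) = 28032 × 25/24 = 29200.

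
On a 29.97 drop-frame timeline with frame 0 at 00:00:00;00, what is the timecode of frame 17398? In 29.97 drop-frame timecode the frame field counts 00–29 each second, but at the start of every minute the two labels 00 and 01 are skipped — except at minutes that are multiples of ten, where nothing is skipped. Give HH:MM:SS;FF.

Ten DF minutes hold 17982 frames, so frame 17398 lies in block 0 (frames 0–17981) with 17398 frames into that block.
The block's first minute is 1800 frames and the rest 1798 each; 17398 frames reaches minute 9, so 0 × 18 + 9 × 2 = 18 labels have been skipped so far.
Adding those back, label number 17398 + 18 = 17416 at 30 labels/s is 580 s + 16 f = 0 h 9 min 40 s frame 16, i.e. 00:09:40;16.

00:09:40;16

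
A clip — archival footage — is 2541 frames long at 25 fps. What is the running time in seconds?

101.64 seconds

Running time = 2541 / (25) = 101.64 s.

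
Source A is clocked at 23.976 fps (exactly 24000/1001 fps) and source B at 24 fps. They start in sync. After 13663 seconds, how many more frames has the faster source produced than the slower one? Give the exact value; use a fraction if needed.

A emits 24000/1001 × 13663 = 25224000/77 frames; B emits 24 × 13663 = 327912.
Difference = 25224/77 frames (≈ 327.5844); B is ahead of A.

25224/77 frames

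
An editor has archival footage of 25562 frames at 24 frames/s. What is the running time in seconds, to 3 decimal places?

Running time = 25562 × 1/24 = 12781/12 s ≈ 1065.083 s.

1065.083 seconds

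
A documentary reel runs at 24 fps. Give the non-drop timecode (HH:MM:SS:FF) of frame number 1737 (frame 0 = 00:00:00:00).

00:01:12:09

1737 ÷ 24 = 72 full seconds, remainder 9 frames.
72 s = 0 h 1 min 12 s.
Timecode: 00:01:12:09.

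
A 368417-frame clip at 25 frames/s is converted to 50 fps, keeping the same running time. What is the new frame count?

Target frames = source frames × (target rate / source rate) = 368417 × (50)/(25) = 368417 × 2 = 736834.

736834 frames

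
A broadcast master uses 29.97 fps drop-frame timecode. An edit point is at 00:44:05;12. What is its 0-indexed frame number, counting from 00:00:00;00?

Complete 10-minute blocks: 4, each 17982 frames → 71928.
Remaining 4 whole minutes in the current block: 1800 + 3 × 1798 = 7194 frames.
Within the current minute: 5 × 30 + 12 − 2 = 160 (labels ;00/;01 skipped at this minute). Total = 71928 + 7194 + 160 = 79282.

79282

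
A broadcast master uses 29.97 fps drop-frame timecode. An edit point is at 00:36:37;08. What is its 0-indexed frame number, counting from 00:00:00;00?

65852

As if non-drop at 30 labels/s: (0 × 3600 + 36 × 60 + 37) × 30 + 8 = 65918.
Minute boundaries passed: 36; those not divisible by 10: 36 − 3 = 33; dropped labels = 2 × 33 = 66.
Actual frame index = 65918 − 66 = 65852.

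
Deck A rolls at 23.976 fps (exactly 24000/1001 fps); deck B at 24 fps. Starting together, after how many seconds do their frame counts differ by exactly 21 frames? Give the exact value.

The gap grows by |24 − 24000/1001| = 24/1001 frames per second.
Time for a 21-frame gap: 21 ÷ (24/1001) = 875.875 s.

875.875 seconds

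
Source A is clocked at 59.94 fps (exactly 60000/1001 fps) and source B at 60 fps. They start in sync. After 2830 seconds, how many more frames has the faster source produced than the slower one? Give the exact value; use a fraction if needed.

169800/1001 frames

A emits 60000/1001 × 2830 = 169800000/1001 frames; B emits 60 × 2830 = 169800.
Difference = 169800/1001 frames (≈ 169.6304); B is ahead of A.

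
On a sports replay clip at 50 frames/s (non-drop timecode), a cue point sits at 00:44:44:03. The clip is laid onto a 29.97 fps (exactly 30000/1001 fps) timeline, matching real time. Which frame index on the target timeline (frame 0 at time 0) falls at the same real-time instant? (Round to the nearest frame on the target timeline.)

frame 80441

Source frame index: (0×3600 + 44×60 + 44) × 50 + 3 = 134203.
Real time: 134203 / (50) = 134203/50 s.
Target frame: (134203/50) × (30000/1001) = 80521800/1001 ≈ 80441.359 → 80441.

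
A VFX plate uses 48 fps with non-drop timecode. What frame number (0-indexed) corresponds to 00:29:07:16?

frame 83872

Total seconds to the label: (0 × 3600 + 29 × 60 + 7) = 1747.
Frame index = 1747 × 48 + 16 = 83872.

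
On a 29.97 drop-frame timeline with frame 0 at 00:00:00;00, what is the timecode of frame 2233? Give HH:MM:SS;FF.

00:01:14;15

Each 10-minute DF block holds 10 × 60 × 30 − 9 × 2 = 17982 frames. 2233 ÷ 17982 → 0 full blocks, remainder 2233.
Within the partial block the first minute is 1800 frames and each further minute 1798, so 1 further minute boundary passed. Total skipped labels = 18 × 0 + 2 × 1 = 2.
Non-drop label index = 2233 + 2 = 2235; at 30 labels/s that is 00:01:14:15, i.e. DF 00:01:14;15.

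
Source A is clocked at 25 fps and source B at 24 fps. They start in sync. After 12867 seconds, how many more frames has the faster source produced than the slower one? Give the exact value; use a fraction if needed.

A emits 25 × 12867 = 321675 frames; B emits 24 × 12867 = 308808.
Difference = 12867 frames; B is behind A.

12867 frames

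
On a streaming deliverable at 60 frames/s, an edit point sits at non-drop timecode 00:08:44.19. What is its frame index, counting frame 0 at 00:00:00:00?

Total seconds to the label: (0 × 3600 + 8 × 60 + 44) = 524.
Frame index = 524 × 60 + 19 = 31459.

frame 31459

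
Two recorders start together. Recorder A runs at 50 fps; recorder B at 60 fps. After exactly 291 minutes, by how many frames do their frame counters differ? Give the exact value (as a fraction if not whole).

174600 frames

291 min = 17460 s.
A emits 50 × 17460 = 873000 frames; B emits 60 × 17460 = 1047600.
Difference = 174600 frames; B is ahead of A.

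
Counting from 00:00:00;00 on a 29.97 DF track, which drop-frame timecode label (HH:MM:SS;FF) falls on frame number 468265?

Each 10-minute DF block holds 10 × 60 × 30 − 9 × 2 = 17982 frames. 468265 ÷ 17982 → 26 full blocks, remainder 733.
Within the partial block the first minute is 1800 frames and each further minute 1798, so 0 further minute boundaries passed. Total skipped labels = 18 × 26 + 2 × 0 = 468.
Non-drop label index = 468265 + 468 = 468733; at 30 labels/s that is 04:20:24:13, i.e. DF 04:20:24;13.

04:20:24;13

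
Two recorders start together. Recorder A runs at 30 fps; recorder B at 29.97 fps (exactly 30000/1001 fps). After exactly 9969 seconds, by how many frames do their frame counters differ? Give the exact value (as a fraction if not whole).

A emits 30 × 9969 = 299070 frames; B emits 30000/1001 × 9969 = 299070000/1001.
Difference = 299070/1001 frames (≈ 298.7712); B is behind A.

299070/1001 frames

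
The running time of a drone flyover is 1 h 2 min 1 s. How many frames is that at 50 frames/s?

186050 frames

1 h 2 min 1 s = 3721 s.
Frames = 3721 × 50 = 186050.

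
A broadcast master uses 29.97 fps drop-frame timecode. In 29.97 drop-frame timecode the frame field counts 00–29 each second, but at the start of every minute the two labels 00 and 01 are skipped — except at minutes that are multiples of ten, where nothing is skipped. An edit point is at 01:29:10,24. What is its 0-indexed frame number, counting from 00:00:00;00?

160362

Complete 10-minute blocks: 8, each 17982 frames → 143856.
Remaining 9 whole minutes in the current block: 1800 + 8 × 1798 = 16184 frames.
Within the current minute: 10 × 30 + 24 − 2 = 322 (labels ;00/;01 skipped at this minute). Total = 143856 + 16184 + 322 = 160362.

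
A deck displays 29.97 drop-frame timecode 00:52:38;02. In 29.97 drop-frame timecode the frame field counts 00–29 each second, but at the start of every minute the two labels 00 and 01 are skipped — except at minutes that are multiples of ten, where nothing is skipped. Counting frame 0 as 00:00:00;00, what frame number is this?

Complete 10-minute blocks: 5, each 17982 frames → 89910.
Remaining 2 whole minutes in the current block: 1800 + 1 × 1798 = 3598 frames.
Within the current minute: 38 × 30 + 2 − 2 = 1140 (labels ;00/;01 skipped at this minute). Total = 89910 + 3598 + 1140 = 94648.

94648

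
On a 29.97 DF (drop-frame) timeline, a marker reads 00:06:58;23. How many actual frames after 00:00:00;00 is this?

As if non-drop at 30 labels/s: (0 × 3600 + 6 × 60 + 58) × 30 + 23 = 12563.
Minute boundaries passed: 6; those not divisible by 10: 6 − 0 = 6; dropped labels = 2 × 6 = 12.
Actual frame index = 12563 − 12 = 12551.

12551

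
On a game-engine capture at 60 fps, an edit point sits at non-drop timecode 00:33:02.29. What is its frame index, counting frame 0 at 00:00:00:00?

frame 118949

Total seconds to the label: (0 × 3600 + 33 × 60 + 2) = 1982.
Frame index = 1982 × 60 + 29 = 118949.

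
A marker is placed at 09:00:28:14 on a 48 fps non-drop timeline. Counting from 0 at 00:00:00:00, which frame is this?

Total seconds to the label: (9 × 3600 + 0 × 60 + 28) = 32428.
Frame index = 32428 × 48 + 14 = 1556558.

1556558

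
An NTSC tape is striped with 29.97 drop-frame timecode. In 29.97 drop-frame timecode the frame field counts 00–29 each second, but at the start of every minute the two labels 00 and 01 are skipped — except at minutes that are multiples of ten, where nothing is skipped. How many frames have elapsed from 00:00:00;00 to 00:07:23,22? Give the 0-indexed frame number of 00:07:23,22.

13298

Complete 10-minute blocks: 0, each 17982 frames → 0.
Remaining 7 whole minutes in the current block: 1800 + 6 × 1798 = 12588 frames.
Within the current minute: 23 × 30 + 22 − 2 = 710 (labels ;00/;01 skipped at this minute). Total = 0 + 12588 + 710 = 13298.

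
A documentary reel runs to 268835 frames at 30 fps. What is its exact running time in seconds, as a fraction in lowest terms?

53767/6 seconds

Running time = 268835 ÷ (30) = 268835 × 1/30 = 53767/6 s.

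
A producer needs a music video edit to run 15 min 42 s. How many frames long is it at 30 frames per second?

28260 frames

15 min 42 s = 942 s.
Frames = 942 × 30 = 28260.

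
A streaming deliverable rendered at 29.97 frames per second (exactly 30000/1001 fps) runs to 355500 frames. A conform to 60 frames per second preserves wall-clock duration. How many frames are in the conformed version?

Target frames = source frames × (target rate / source rate) = 355500 × (60)/(30000/1001) = 355500 × 1001/500 = 711711.

711711 frames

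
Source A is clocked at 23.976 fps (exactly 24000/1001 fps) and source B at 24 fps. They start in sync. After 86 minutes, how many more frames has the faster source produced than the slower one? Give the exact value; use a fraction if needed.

123840/1001 frames

86 min = 5160 s.
A emits 24000/1001 × 5160 = 123840000/1001 frames; B emits 24 × 5160 = 123840.
Difference = 123840/1001 frames (≈ 123.7163); B is ahead of A.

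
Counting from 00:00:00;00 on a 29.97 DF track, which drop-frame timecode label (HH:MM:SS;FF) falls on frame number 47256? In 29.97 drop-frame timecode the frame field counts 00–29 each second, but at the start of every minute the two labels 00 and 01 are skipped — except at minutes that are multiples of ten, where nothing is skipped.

Ten DF minutes hold 17982 frames, so frame 47256 lies in block 2 (frames 35964–53945) with 11292 frames into that block.
The block's first minute is 1800 frames and the rest 1798 each; 11292 frames reaches minute 6, so 2 × 18 + 6 × 2 = 48 labels have been skipped so far.
Adding those back, label number 47256 + 48 = 47304 at 30 labels/s is 1576 s + 24 f = 0 h 26 min 16 s frame 24, i.e. 00:26:16;24.

00:26:16;24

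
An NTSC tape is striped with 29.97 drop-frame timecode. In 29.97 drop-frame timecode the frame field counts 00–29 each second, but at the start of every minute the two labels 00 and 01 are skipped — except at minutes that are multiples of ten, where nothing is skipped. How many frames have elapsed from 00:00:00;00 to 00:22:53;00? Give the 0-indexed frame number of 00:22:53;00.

As if non-drop at 30 labels/s: (0 × 3600 + 22 × 60 + 53) × 30 + 0 = 41190.
Minute boundaries passed: 22; those not divisible by 10: 22 − 2 = 20; dropped labels = 2 × 20 = 40.
Actual frame index = 41190 − 40 = 41150.

41150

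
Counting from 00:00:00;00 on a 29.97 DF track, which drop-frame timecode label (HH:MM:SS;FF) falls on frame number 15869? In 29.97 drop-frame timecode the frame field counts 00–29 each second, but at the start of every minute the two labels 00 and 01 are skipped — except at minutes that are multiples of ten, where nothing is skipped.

00:08:49;15

Ten DF minutes hold 17982 frames, so frame 15869 lies in block 0 (frames 0–17981) with 15869 frames into that block.
The block's first minute is 1800 frames and the rest 1798 each; 15869 frames reaches minute 8, so 0 × 18 + 8 × 2 = 16 labels have been skipped so far.
Adding those back, label number 15869 + 16 = 15885 at 30 labels/s is 529 s + 15 f = 0 h 8 min 49 s frame 15, i.e. 00:08:49;15.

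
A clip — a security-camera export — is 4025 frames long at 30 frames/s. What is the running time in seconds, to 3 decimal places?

134.167 seconds

Running time = 4025 × 1/30 = 805/6 s ≈ 134.167 s.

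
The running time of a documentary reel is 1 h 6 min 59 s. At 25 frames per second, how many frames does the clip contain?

1 h 6 min 59 s = 4019 s.
Frames = 4019 × 25 = 100475.

100475 frames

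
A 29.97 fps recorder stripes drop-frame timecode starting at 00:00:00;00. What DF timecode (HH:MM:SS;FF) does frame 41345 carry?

00:22:59;15

Ten DF minutes hold 17982 frames, so frame 41345 lies in block 2 (frames 35964–53945) with 5381 frames into that block.
The block's first minute is 1800 frames and the rest 1798 each; 5381 frames reaches minute 2, so 2 × 18 + 2 × 2 = 40 labels have been skipped so far.
Adding those back, label number 41345 + 40 = 41385 at 30 labels/s is 1379 s + 15 f = 0 h 22 min 59 s frame 15, i.e. 00:22:59;15.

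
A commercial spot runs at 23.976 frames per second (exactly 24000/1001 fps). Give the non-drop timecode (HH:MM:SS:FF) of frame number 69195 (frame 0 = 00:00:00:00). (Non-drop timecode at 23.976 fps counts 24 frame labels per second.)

69195 ÷ 24 = 2883 full seconds, remainder 3 frames.
2883 s = 0 h 48 min 3 s.
Timecode: 00:48:03:03.

00:48:03:03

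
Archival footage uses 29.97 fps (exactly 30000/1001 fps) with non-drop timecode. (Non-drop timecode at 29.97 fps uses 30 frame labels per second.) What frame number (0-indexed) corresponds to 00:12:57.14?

Total seconds to the label: (0 × 3600 + 12 × 60 + 57) = 777.
Frame index = 777 × 30 + 14 = 23324.

23324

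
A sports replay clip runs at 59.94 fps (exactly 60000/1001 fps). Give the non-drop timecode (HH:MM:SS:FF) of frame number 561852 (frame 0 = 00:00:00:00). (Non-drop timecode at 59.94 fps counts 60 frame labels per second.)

02:36:04:12

561852 ÷ 60 = 9364 full seconds, remainder 12 frames.
9364 s = 2 h 36 min 4 s.
Timecode: 02:36:04:12.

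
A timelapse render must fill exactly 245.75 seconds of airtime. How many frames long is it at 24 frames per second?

5898 frames

Frames = 245.75 × 24 = 5898.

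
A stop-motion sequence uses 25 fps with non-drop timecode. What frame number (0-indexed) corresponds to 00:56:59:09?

frame 85484

Total seconds to the label: (0 × 3600 + 56 × 60 + 59) = 3419.
Frame index = 3419 × 25 + 9 = 85484.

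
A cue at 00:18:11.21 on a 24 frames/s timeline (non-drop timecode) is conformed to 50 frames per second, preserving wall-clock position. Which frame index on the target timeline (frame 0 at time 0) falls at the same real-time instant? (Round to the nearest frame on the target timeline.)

frame 54594

Source frame index: (0×3600 + 18×60 + 11) × 24 + 21 = 26205.
Real time: 26205 / (24) = 8735/8 s.
Target frame: (8735/8) × (50) = 218375/4 ≈ 54593.750 → 54594.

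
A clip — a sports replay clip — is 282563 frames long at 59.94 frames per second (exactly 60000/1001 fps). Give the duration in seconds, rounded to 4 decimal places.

Running time = 282563 × 1001/60000 = 282845563/60000 s ≈ 4714.0927 s.

4714.0927 seconds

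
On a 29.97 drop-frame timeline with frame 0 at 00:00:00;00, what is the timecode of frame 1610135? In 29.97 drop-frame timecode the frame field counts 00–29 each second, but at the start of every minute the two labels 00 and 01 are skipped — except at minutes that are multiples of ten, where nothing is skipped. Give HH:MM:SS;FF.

14:55:24;27

Ten DF minutes hold 17982 frames, so frame 1610135 lies in block 89 (frames 1600398–1618379) with 9737 frames into that block.
The block's first minute is 1800 frames and the rest 1798 each; 9737 frames reaches minute 5, so 89 × 18 + 5 × 2 = 1612 labels have been skipped so far.
Adding those back, label number 1610135 + 1612 = 1611747 at 30 labels/s is 53724 s + 27 f = 14 h 55 min 24 s frame 27, i.e. 14:55:24;27.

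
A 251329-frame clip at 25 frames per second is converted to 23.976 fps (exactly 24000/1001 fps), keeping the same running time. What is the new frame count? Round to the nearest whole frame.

241035 frames

Frames at target rate = 251329 × (24000/1001) / (25) = 18559680/77 ≈ 241034.805.
Nearest whole frame: 241035.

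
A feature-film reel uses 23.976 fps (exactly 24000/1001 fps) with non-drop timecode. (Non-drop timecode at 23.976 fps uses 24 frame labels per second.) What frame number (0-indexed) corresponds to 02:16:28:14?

frame 196526

Total seconds to the label: (2 × 3600 + 16 × 60 + 28) = 8188.
Frame index = 8188 × 24 + 14 = 196526.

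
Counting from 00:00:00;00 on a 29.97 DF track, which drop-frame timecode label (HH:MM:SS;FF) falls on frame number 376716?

03:29:29;24

Ten DF minutes hold 17982 frames, so frame 376716 lies in block 20 (frames 359640–377621) with 17076 frames into that block.
The block's first minute is 1800 frames and the rest 1798 each; 17076 frames reaches minute 9, so 20 × 18 + 9 × 2 = 378 labels have been skipped so far.
Adding those back, label number 376716 + 378 = 377094 at 30 labels/s is 12569 s + 24 f = 3 h 29 min 29 s frame 24, i.e. 03:29:29;24.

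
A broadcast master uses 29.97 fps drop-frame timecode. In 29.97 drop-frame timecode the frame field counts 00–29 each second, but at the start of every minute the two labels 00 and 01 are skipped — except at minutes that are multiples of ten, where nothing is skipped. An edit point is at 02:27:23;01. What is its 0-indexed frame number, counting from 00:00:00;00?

Complete 10-minute blocks: 14, each 17982 frames → 251748.
Remaining 7 whole minutes in the current block: 1800 + 6 × 1798 = 12588 frames.
Within the current minute: 23 × 30 + 1 − 2 = 689 (labels ;00/;01 skipped at this minute). Total = 251748 + 12588 + 689 = 265025.

265025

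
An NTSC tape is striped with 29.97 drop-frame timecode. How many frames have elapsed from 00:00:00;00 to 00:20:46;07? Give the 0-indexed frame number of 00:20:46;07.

37351

As if non-drop at 30 labels/s: (0 × 3600 + 20 × 60 + 46) × 30 + 7 = 37387.
Minute boundaries passed: 20; those not divisible by 10: 20 − 2 = 18; dropped labels = 2 × 18 = 36.
Actual frame index = 37387 − 36 = 37351.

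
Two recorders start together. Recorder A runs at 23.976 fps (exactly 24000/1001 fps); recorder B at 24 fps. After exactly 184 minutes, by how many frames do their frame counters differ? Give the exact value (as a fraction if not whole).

264960/1001 frames

184 min = 11040 s.
A emits 24000/1001 × 11040 = 264960000/1001 frames; B emits 24 × 11040 = 264960.
Difference = 264960/1001 frames (≈ 264.6953); B is ahead of A.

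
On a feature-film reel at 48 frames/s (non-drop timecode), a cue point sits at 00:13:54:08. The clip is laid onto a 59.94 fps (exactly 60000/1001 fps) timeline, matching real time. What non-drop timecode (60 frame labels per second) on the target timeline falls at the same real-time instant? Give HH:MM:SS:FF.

Source frame index: (0×3600 + 13×60 + 54) × 48 + 8 = 40040.
Real time: 40040 / (48) = 5005/6 s.
Target frame: (5005/6) × (60000/1001) = 50000.
At 60 labels/s: frame 50000 → 00:13:53:20.

00:13:53:20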